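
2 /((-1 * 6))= -1 /3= -0.33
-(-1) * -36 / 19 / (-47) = 36 / 893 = 0.04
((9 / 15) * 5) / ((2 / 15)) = 45 / 2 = 22.50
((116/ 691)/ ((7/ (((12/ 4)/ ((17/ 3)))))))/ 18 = 58/ 82229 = 0.00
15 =15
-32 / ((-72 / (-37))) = -148 / 9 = -16.44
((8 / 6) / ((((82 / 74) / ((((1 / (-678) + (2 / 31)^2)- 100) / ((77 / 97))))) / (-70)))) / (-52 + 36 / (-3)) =-1169189409305 / 7052463792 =-165.78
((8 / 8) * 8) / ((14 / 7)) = 4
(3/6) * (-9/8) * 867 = -7803/16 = -487.69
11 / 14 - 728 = -10181 / 14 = -727.21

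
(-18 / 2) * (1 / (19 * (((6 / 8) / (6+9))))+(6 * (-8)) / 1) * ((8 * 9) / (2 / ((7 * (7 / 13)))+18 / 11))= 19471914 / 1387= 14038.87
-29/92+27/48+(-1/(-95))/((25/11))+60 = 52660173/874000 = 60.25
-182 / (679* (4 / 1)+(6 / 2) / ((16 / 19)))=-2912 / 43513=-0.07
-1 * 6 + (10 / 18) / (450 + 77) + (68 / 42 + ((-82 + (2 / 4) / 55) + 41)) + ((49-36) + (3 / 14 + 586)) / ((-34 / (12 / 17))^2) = -809445815047 / 17942816430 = -45.11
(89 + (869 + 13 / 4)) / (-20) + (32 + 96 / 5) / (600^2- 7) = -1384168989 / 28799440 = -48.06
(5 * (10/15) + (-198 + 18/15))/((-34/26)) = 37726/255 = 147.95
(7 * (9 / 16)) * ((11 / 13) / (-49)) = -0.07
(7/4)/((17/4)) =0.41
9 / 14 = 0.64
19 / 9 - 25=-206 / 9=-22.89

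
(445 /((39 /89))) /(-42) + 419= 646717 /1638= 394.82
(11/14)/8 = 11/112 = 0.10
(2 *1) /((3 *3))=2 /9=0.22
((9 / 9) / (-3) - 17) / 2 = -8.67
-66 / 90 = -11 / 15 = -0.73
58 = 58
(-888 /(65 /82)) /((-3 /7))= 169904 /65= 2613.91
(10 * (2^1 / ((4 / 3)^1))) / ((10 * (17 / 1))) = 3 / 34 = 0.09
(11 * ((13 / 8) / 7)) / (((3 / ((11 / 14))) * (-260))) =-121 / 47040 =-0.00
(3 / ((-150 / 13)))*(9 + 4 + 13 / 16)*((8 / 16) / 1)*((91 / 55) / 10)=-261443 / 880000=-0.30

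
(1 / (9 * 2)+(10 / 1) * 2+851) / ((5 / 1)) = 174.21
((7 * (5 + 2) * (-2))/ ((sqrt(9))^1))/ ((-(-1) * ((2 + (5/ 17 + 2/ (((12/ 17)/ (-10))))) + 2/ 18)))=4998/ 3967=1.26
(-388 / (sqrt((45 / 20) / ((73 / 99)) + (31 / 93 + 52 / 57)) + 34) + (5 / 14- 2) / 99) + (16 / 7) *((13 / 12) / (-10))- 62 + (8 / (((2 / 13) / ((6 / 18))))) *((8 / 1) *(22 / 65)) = -8372164763 / 312566562 + 776 *sqrt(297590559) / 19168945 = -26.09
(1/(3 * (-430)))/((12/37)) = -37/15480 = -0.00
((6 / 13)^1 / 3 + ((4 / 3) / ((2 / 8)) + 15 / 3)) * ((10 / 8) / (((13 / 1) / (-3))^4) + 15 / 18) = 117311425 / 13366548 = 8.78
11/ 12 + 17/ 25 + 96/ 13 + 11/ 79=9.12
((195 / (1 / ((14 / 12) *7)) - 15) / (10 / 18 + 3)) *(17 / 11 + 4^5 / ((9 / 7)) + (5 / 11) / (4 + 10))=3489616145 / 9856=354060.08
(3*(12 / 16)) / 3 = 3 / 4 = 0.75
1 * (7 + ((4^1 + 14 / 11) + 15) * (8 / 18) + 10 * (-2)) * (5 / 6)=-1975 / 594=-3.32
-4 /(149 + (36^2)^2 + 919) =-1 /420171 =-0.00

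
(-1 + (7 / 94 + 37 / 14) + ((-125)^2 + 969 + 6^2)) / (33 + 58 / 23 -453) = -125852205 / 3159058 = -39.84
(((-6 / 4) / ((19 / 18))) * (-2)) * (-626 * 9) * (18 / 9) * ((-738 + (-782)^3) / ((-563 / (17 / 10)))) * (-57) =7419962458746216 / 2815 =2635865882325.48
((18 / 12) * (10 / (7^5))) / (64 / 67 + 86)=335 / 32639194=0.00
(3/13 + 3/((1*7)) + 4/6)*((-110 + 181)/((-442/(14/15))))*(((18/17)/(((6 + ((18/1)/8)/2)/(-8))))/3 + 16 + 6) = -59782852/13919685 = -4.29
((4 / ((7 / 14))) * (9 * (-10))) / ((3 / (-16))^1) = 3840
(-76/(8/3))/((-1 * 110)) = 57/220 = 0.26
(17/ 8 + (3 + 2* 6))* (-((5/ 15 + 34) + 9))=-8905/ 12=-742.08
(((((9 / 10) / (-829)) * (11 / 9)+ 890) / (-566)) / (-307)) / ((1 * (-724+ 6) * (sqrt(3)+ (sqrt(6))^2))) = -7378089 / 5688483084020+ 2459363 * sqrt(3) / 11376966168040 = -0.00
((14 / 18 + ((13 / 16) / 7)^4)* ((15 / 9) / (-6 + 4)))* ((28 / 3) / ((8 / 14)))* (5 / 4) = -27543015025 / 2080899072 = -13.24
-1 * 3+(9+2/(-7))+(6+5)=117/7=16.71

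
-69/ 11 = -6.27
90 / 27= 10 / 3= 3.33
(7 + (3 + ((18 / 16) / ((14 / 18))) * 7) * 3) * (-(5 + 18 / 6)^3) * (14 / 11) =-332416 / 11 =-30219.64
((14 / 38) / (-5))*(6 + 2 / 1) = -56 / 95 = -0.59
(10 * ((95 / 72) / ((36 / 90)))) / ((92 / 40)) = 11875 / 828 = 14.34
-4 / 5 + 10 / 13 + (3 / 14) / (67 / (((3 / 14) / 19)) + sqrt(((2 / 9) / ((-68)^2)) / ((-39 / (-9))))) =-19070612039122 / 620522334009565 - 153 *sqrt(78) / 66825482124107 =-0.03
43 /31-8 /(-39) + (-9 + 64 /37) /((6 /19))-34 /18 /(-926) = -1331426300 /62134137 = -21.43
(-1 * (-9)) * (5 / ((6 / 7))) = 105 / 2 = 52.50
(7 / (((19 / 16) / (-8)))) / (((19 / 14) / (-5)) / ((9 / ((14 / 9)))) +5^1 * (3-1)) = -362880 / 76589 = -4.74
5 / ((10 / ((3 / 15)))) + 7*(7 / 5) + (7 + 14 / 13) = 2337 / 130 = 17.98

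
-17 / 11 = -1.55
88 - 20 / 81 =7108 / 81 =87.75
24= 24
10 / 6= 5 / 3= 1.67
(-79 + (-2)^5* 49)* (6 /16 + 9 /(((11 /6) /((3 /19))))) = -3167181 /1672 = -1894.25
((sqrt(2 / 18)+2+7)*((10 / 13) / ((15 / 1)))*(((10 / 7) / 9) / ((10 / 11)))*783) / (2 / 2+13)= 4.67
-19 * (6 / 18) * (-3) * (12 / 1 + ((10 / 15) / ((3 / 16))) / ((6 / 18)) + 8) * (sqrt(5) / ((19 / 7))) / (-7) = -92 * sqrt(5) / 3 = -68.57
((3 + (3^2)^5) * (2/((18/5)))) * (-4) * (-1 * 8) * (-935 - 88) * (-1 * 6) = 6443754240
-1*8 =-8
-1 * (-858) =858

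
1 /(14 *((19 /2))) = 1 /133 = 0.01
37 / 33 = 1.12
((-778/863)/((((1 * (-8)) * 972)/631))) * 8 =245459/419418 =0.59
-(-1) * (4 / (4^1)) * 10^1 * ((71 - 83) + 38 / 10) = -82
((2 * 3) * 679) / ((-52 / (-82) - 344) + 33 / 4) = -668136 / 54959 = -12.16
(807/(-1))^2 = 651249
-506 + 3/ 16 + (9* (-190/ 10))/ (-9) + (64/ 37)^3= -390341913/ 810448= -481.64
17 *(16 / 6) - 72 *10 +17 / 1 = -1973 / 3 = -657.67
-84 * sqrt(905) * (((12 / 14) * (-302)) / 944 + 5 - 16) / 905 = 31.48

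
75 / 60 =5 / 4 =1.25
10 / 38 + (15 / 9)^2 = 520 / 171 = 3.04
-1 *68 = -68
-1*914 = -914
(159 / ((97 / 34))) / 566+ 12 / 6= 57605 / 27451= 2.10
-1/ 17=-0.06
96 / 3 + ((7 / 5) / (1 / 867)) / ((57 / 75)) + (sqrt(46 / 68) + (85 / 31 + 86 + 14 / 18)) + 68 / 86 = sqrt(782) / 34 + 391928767 / 227943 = 1720.24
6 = 6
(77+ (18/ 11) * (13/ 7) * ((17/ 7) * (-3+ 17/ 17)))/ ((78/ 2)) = 33547/ 21021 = 1.60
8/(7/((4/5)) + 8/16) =32/37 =0.86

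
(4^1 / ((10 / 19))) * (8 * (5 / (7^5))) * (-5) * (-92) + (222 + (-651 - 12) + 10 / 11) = -79824447 / 184877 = -431.77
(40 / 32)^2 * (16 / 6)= 25 / 6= 4.17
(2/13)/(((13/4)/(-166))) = -1328/169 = -7.86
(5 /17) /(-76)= -5 /1292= -0.00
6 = 6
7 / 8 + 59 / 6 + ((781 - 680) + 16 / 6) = 915 / 8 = 114.38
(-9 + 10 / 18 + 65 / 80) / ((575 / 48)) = -1099 / 1725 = -0.64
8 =8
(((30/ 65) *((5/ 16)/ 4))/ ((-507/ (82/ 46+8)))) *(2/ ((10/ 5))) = -1125/ 1616992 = -0.00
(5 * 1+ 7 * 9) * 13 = 884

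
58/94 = 0.62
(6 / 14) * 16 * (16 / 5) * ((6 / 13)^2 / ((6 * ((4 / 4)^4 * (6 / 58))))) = 44544 / 5915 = 7.53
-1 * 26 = -26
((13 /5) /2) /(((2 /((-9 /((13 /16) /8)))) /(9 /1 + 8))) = -4896 /5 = -979.20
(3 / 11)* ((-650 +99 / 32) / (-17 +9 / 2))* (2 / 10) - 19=-355897 / 22000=-16.18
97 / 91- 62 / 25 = -3217 / 2275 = -1.41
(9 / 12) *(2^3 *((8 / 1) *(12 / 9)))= 64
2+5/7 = 19/7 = 2.71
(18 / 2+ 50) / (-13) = -59 / 13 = -4.54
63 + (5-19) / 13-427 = -4746 / 13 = -365.08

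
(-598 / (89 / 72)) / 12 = -3588 / 89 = -40.31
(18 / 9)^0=1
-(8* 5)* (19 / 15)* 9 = -456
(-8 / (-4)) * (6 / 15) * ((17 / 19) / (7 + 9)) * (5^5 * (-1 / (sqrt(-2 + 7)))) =-2125 * sqrt(5) / 76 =-62.52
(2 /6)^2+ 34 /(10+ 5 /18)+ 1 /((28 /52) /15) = 364526 /11655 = 31.28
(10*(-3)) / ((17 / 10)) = -300 / 17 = -17.65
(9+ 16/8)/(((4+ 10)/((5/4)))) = 55/56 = 0.98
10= 10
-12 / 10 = -6 / 5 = -1.20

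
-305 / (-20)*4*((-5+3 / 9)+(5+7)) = 1342 / 3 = 447.33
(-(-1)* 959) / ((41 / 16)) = 15344 / 41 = 374.24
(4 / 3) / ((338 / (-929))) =-1858 / 507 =-3.66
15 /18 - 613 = -3673 /6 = -612.17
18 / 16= 9 / 8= 1.12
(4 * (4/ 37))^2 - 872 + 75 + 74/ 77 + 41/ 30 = -2512472357/ 3162390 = -794.49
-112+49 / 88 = -9807 / 88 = -111.44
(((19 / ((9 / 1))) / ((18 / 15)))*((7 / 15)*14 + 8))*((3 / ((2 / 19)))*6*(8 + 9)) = 668933 / 9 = 74325.89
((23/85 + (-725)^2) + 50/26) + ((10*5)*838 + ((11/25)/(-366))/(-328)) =376421037614191/663265200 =567527.19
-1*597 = -597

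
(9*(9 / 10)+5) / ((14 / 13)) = 1703 / 140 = 12.16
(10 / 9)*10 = 100 / 9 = 11.11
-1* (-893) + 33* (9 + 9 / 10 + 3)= 13187 / 10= 1318.70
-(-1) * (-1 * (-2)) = 2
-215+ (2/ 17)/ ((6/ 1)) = -10964/ 51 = -214.98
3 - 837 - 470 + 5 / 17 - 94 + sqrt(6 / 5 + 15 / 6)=-23761 / 17 + sqrt(370) / 10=-1395.78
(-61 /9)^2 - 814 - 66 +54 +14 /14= -63104 /81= -779.06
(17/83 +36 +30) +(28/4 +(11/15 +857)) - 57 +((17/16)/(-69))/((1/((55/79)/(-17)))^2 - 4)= 873.94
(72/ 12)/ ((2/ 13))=39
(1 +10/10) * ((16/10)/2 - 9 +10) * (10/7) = 36/7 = 5.14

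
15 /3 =5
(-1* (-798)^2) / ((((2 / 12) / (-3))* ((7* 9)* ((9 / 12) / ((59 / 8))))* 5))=1789116 / 5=357823.20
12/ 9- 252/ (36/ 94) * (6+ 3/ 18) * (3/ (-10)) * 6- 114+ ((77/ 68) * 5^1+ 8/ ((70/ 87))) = 51456109/ 7140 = 7206.74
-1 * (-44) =44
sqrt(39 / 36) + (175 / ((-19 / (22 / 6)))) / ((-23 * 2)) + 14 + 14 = sqrt(39) / 6 + 75341 / 2622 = 29.78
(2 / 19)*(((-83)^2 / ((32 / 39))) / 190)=268671 / 57760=4.65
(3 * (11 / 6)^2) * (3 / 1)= 121 / 4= 30.25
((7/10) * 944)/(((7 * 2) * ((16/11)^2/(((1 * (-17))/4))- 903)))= -485452/9292475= -0.05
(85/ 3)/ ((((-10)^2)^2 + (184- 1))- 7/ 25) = 2125/ 763704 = 0.00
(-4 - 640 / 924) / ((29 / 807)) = -291596 / 2233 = -130.58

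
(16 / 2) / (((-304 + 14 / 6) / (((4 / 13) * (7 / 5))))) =-672 / 58825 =-0.01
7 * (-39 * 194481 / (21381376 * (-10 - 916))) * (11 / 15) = 194675481 / 98995770880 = 0.00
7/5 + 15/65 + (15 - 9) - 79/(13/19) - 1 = -7074/65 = -108.83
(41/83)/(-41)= -1/83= -0.01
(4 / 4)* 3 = 3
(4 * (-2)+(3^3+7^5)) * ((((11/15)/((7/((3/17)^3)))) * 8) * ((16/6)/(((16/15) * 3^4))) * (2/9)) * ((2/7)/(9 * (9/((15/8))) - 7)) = 14806880/3529445157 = 0.00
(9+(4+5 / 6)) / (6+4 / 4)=1.98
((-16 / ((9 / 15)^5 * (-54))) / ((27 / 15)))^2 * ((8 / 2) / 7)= 62500000000 / 24407490807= 2.56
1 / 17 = 0.06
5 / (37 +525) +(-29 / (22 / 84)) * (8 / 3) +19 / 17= -30912999 / 105094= -294.15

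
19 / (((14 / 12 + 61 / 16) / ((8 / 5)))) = 7296 / 1195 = 6.11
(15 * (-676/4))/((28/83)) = -210405/28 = -7514.46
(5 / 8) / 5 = 1 / 8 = 0.12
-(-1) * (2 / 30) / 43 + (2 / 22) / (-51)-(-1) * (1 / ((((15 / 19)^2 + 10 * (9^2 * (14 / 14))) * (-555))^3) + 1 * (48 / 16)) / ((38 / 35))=51668111200109258626686048877 / 18700506583935906367414940625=2.76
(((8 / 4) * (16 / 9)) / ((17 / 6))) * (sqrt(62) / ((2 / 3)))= 32 * sqrt(62) / 17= 14.82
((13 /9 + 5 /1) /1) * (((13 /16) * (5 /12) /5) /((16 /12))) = 377 /1152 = 0.33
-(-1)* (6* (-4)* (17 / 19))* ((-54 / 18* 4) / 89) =2.90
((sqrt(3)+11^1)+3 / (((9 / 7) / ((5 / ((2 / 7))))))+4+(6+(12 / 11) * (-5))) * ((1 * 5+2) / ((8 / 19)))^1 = 133 * sqrt(3) / 8+494893 / 528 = 966.09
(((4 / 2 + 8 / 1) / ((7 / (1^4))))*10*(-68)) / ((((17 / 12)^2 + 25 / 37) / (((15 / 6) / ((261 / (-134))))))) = 1348576000 / 2901479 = 464.79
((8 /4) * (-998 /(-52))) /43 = 499 /559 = 0.89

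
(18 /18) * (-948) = -948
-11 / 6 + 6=25 / 6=4.17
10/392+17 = 3337/196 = 17.03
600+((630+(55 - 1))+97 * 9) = 2157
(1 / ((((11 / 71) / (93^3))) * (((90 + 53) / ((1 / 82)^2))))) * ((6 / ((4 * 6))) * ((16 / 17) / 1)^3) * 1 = 1.13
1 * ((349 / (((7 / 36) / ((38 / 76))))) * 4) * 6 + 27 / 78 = 3920031 / 182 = 21538.63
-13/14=-0.93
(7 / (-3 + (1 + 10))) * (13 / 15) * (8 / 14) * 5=13 / 6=2.17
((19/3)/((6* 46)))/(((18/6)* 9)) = 0.00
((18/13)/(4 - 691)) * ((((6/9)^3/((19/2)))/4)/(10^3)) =-1/63633375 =-0.00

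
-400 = -400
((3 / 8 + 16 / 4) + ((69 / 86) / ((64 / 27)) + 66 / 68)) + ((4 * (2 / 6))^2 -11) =-2979521 / 842112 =-3.54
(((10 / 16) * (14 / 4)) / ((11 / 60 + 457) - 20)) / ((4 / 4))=525 / 104924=0.01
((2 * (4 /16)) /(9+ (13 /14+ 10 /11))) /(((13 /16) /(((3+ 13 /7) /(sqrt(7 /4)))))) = 11968 * sqrt(7) /151879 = 0.21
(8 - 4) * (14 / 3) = 56 / 3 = 18.67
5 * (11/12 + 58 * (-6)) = -20825/12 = -1735.42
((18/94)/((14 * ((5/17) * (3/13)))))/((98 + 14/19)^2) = 239343/11578747040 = 0.00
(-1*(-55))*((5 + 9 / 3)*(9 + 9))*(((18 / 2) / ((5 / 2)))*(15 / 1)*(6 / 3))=855360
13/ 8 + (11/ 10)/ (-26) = 823/ 520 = 1.58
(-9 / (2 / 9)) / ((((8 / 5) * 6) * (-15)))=9 / 32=0.28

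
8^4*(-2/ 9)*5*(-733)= 30023680/ 9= 3335964.44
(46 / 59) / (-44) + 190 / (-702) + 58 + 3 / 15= 131922103 / 2277990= 57.91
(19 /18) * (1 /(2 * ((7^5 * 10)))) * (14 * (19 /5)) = 361 /2160900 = 0.00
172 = 172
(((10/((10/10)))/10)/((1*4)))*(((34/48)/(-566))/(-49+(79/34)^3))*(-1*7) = -584647/9731964744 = -0.00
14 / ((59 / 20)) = 280 / 59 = 4.75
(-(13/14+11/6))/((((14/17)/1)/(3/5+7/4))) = -23171/2940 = -7.88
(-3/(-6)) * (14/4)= 7/4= 1.75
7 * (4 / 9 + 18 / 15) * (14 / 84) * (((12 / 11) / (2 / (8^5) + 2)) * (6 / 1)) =33947648 / 5406885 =6.28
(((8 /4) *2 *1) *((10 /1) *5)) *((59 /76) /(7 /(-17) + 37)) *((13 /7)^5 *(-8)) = -74481375800 /99312563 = -749.97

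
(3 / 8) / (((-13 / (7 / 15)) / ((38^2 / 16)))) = -2527 / 2080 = -1.21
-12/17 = -0.71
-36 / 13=-2.77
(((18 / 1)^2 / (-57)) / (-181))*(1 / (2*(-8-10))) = -0.00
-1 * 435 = -435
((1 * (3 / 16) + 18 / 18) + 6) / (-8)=-115 / 128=-0.90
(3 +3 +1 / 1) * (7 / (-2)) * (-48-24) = 1764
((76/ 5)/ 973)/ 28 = 19/ 34055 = 0.00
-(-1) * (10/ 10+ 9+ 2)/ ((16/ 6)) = 9/ 2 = 4.50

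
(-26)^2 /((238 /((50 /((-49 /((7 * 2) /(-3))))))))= 33800 /2499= 13.53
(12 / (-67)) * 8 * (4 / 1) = -384 / 67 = -5.73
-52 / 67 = -0.78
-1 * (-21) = 21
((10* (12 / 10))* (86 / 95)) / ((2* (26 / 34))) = 8772 / 1235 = 7.10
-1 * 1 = -1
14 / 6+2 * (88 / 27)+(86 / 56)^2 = 237299 / 21168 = 11.21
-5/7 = -0.71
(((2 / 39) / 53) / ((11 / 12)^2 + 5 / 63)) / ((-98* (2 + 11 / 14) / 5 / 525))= -28000 / 2767713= -0.01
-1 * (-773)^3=461889917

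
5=5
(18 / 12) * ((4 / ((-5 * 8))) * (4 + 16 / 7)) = -33 / 35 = -0.94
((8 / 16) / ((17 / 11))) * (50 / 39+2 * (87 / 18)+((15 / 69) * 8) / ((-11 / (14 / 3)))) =100751 / 30498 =3.30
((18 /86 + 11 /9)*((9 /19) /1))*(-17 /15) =-9418 /12255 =-0.77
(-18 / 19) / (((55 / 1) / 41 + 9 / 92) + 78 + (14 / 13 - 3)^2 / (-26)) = -0.01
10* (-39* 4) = -1560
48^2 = 2304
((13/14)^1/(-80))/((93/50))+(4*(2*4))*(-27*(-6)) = 53996479/10416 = 5183.99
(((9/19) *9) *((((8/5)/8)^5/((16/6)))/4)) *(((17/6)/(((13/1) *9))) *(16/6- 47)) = -357/2600000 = -0.00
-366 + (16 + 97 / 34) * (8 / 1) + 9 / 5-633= -71942 / 85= -846.38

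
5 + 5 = 10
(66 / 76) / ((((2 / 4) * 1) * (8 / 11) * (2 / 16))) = 363 / 19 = 19.11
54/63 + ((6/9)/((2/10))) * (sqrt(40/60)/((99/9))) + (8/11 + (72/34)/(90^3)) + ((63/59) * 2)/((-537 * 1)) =10 * sqrt(6)/99 + 442433667197/279943067250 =1.83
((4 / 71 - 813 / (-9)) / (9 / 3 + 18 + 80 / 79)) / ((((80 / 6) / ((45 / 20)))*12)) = 4562961 / 79020160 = 0.06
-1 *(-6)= 6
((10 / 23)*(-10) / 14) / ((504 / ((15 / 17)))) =-125 / 229908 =-0.00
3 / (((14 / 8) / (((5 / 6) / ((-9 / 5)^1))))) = -50 / 63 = -0.79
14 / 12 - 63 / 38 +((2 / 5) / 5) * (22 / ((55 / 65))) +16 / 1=25064 / 1425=17.59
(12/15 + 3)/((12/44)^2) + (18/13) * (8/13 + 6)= 458191/7605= 60.25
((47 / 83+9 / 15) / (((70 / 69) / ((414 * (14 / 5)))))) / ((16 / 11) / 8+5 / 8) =1216683072 / 736625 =1651.70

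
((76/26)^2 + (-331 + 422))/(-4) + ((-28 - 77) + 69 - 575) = -429859/676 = -635.89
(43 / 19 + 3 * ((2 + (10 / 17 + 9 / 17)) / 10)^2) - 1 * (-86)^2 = -7393.45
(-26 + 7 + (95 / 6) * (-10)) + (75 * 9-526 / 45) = 21869 / 45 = 485.98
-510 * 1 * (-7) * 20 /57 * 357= 8496600 /19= 447189.47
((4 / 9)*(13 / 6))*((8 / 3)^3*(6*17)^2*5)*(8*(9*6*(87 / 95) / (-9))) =-41756396.54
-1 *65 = -65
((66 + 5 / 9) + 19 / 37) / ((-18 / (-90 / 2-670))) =7984405 / 2997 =2664.13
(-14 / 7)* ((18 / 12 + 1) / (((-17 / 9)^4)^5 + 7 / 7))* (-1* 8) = 243153309181138576020 / 2032121782156515789665201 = 0.00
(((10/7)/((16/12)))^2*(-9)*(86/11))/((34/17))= -87075/2156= -40.39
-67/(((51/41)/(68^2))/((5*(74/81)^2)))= -20457897920/19683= -1039368.89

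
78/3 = 26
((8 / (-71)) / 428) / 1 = -2 / 7597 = -0.00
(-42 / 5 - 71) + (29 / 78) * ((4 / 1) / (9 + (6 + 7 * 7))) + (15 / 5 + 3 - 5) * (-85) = -1025711 / 6240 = -164.38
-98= -98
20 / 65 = 4 / 13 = 0.31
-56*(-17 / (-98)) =-68 / 7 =-9.71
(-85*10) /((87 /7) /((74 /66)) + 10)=-220150 /5461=-40.31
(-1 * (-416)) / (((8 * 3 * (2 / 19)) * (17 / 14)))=6916 / 51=135.61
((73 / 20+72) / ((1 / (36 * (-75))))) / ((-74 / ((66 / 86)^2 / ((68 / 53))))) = 693469755 / 547304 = 1267.07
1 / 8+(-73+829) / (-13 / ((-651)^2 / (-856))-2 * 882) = -453893653 / 1495147672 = -0.30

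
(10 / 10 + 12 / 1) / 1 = 13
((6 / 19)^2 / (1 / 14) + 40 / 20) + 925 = 928.40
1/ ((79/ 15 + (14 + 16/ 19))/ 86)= 24510/ 5731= 4.28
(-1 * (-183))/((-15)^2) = 61/75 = 0.81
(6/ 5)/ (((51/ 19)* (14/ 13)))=247/ 595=0.42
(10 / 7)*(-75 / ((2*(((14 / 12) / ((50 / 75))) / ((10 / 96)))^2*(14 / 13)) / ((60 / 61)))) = -203125 / 1171688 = -0.17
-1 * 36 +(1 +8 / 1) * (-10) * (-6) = 504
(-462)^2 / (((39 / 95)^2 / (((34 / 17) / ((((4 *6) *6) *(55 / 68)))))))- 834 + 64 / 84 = 222677524 / 10647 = 20914.58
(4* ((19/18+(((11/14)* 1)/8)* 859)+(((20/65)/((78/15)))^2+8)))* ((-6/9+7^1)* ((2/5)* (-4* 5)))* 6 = -204414282284/1799343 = -113604.96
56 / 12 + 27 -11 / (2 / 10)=-70 / 3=-23.33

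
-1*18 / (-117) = 2 / 13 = 0.15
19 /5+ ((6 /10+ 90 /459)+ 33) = 37.60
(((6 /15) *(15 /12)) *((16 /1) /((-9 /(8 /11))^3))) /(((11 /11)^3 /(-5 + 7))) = -8192 /970299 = -0.01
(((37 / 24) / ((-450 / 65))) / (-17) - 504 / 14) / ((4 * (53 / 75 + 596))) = -6607195 / 438221376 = -0.02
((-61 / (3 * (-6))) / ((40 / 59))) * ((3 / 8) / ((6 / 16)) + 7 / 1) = 3599 / 90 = 39.99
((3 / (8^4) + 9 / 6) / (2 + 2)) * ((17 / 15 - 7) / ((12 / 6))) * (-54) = 608553 / 10240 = 59.43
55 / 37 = 1.49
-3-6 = -9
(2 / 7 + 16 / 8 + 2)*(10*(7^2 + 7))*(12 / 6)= 4800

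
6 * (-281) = -1686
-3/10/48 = -1/160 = -0.01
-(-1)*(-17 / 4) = -17 / 4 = -4.25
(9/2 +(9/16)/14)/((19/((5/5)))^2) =1017/80864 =0.01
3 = 3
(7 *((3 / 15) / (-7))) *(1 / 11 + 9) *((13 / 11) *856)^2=-2476647680 / 1331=-1860742.06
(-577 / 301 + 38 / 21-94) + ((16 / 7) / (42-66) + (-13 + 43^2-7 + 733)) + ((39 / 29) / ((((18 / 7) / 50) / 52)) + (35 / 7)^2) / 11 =747129274 / 288057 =2593.69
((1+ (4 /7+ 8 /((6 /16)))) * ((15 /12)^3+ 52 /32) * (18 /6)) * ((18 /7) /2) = 991341 /3136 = 316.12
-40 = -40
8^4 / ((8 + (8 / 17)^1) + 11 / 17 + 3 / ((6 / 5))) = 139264 / 395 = 352.57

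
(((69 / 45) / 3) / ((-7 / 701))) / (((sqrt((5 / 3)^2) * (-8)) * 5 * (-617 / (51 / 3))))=-0.02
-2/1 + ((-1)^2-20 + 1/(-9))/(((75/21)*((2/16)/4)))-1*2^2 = -39878/225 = -177.24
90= 90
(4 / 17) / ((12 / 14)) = 14 / 51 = 0.27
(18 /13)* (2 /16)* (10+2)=27 /13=2.08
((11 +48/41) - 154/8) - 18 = -4113/164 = -25.08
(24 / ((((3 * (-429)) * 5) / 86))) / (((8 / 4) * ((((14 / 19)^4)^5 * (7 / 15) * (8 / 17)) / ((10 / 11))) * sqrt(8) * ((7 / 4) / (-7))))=137391352987330477196714721655 * sqrt(2) / 460635580243905474991751168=421.81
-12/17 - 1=-29/17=-1.71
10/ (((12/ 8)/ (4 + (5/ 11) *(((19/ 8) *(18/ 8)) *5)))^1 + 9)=11366/ 10335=1.10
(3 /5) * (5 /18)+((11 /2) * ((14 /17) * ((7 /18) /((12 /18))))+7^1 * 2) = 1143 /68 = 16.81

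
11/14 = 0.79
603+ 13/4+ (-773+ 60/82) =-27227/164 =-166.02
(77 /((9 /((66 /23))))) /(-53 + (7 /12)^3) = -975744 /2098543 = -0.46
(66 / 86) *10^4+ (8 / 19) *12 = 6274128 / 817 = 7679.47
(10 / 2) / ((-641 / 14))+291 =186461 / 641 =290.89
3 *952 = 2856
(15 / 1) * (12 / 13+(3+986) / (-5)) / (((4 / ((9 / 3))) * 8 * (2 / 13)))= -115173 / 64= -1799.58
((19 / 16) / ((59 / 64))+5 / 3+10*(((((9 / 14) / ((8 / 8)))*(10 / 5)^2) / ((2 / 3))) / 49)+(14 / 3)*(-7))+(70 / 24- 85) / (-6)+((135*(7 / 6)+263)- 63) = 498688697 / 1457064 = 342.26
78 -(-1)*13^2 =247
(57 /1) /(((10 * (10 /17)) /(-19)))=-18411 /100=-184.11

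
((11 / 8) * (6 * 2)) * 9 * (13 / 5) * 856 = 1652508 / 5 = 330501.60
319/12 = 26.58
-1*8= -8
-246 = -246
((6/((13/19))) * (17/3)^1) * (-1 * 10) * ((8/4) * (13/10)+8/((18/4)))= -254524/117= -2175.42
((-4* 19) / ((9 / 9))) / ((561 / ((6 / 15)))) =-152 / 2805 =-0.05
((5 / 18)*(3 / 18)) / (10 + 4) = 5 / 1512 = 0.00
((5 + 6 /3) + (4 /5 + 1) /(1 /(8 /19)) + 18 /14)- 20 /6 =11392 /1995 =5.71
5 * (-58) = -290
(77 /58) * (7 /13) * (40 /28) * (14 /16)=2695 /3016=0.89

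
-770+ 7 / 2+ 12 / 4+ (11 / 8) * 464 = -125.50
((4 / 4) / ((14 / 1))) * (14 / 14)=1 / 14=0.07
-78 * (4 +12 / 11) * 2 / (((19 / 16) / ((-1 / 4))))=34944 / 209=167.20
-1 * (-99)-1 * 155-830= -886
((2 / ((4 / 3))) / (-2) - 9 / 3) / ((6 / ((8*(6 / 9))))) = -10 / 3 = -3.33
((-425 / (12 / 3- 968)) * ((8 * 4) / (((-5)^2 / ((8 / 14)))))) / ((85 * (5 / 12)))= 384 / 42175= 0.01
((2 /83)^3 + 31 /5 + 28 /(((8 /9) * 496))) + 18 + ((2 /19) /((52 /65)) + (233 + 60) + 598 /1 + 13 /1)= 50026762083931 /53885206880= 928.40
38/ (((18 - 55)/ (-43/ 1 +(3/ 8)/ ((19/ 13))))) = 6497/ 148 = 43.90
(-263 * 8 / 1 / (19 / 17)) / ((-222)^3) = 4471 / 25984989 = 0.00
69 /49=1.41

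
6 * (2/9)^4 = 32/2187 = 0.01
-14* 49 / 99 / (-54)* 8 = 2744 / 2673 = 1.03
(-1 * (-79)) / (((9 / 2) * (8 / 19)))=1501 / 36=41.69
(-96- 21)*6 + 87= -615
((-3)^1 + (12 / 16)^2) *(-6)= 117 / 8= 14.62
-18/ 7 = -2.57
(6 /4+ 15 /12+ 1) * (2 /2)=15 /4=3.75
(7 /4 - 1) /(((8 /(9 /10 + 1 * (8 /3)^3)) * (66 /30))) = 5363 /6336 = 0.85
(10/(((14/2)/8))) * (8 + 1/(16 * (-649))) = 415355/4543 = 91.43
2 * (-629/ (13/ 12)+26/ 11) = -165380/ 143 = -1156.50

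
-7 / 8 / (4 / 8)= -7 / 4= -1.75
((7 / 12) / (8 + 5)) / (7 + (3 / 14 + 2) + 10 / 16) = 98 / 21489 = 0.00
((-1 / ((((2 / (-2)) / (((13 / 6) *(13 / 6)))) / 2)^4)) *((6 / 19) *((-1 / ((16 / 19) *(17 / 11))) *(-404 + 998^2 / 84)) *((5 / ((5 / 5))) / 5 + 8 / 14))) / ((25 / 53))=1258212039641340641 / 17489001600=71943045.60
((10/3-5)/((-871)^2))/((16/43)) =-215/36414768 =-0.00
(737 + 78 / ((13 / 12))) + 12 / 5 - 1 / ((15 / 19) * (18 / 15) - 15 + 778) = 11777452 / 14515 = 811.40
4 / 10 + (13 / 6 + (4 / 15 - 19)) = -97 / 6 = -16.17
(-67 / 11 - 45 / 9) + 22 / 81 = -9640 / 891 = -10.82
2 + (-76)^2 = 5778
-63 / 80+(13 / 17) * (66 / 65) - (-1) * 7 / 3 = 1895 / 816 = 2.32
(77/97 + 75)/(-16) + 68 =12273/194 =63.26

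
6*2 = 12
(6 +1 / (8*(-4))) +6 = 383 / 32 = 11.97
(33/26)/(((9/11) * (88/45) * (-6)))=-55/416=-0.13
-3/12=-1/4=-0.25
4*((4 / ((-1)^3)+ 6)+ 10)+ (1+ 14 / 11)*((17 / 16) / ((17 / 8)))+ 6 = 1213 / 22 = 55.14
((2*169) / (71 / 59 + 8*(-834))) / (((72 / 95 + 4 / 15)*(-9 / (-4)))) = -1894490 / 86193363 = -0.02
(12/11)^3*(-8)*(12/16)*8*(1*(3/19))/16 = -15552/25289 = -0.61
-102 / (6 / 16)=-272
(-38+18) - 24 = -44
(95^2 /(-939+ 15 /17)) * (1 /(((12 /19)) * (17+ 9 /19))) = -0.87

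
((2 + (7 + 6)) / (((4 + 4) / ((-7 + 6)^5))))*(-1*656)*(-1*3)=-3690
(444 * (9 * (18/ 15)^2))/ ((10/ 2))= 1150.85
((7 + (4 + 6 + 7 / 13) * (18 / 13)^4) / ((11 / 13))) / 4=16980763 / 1256684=13.51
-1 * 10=-10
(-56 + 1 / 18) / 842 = -1007 / 15156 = -0.07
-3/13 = -0.23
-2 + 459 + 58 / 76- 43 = 15761 / 38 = 414.76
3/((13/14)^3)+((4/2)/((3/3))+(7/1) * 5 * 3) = 243311/2197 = 110.75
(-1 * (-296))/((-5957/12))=-0.60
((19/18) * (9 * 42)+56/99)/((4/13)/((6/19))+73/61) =31368701/170445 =184.04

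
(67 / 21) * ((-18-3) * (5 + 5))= -670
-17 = -17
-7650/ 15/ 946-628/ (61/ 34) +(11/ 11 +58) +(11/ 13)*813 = 148666967/ 375089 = 396.35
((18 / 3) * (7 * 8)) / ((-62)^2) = 84 / 961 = 0.09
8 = 8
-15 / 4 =-3.75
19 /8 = 2.38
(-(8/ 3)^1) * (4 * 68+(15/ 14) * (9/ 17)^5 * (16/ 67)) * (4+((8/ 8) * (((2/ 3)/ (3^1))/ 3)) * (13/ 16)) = -158855749006312/ 53938947573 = -2945.10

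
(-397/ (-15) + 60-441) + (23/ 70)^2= -5210053/ 14700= -354.43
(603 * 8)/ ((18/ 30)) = 8040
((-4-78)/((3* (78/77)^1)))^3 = -19645.64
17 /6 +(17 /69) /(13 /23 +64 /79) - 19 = -14101 /882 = -15.99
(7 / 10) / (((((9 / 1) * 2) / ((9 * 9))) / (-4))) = -63 / 5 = -12.60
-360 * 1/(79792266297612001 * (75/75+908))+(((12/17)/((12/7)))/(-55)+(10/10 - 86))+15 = -527519199879321663732557/7535182667814989314435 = -70.01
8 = 8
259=259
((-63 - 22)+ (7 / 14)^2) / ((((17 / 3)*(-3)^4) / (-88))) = 2486 / 153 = 16.25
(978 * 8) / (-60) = -652 / 5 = -130.40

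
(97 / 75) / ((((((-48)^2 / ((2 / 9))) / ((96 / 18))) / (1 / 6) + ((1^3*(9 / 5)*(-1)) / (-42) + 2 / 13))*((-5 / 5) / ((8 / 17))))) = -1456 / 27903885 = -0.00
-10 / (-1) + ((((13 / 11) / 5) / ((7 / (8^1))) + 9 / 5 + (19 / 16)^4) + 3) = 17.06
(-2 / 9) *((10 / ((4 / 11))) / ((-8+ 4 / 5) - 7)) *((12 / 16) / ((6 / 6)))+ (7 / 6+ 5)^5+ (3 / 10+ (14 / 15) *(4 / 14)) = 24619560007 / 2760480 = 8918.58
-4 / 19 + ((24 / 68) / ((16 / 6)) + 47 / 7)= 60017 / 9044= 6.64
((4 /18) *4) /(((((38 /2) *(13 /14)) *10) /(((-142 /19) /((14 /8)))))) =-4544 /211185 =-0.02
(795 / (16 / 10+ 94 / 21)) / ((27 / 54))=83475 / 319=261.68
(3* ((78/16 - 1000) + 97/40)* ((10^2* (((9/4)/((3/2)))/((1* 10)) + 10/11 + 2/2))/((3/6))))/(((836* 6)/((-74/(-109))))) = -166386447/1002364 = -165.99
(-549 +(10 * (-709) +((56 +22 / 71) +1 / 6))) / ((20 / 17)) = -10982527 / 1704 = -6445.14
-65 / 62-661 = -41047 / 62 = -662.05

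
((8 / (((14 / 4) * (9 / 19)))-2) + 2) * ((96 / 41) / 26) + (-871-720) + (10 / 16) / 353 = -50276178011 / 31609032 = -1590.56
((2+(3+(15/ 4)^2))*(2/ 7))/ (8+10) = 305/ 1008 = 0.30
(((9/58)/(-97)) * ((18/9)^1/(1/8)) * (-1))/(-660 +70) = -0.00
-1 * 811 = -811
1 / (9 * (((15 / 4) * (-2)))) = -2 / 135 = -0.01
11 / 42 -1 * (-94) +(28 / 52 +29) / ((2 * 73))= 3765155 / 39858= 94.46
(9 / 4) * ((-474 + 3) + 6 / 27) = -4237 / 4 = -1059.25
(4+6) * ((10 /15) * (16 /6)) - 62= -398 /9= -44.22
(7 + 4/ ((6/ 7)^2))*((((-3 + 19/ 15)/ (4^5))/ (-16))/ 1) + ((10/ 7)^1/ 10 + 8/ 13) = 4777561/ 6289920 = 0.76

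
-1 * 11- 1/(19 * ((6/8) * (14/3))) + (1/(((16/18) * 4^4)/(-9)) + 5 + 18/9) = -1104405/272384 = -4.05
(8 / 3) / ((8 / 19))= 19 / 3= 6.33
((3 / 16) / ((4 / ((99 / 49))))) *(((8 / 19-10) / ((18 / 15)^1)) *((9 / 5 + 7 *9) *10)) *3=-1563705 / 1064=-1469.65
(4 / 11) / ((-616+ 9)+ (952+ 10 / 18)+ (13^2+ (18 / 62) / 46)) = 51336 / 72642757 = 0.00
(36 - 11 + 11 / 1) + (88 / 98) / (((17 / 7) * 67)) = 287072 / 7973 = 36.01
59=59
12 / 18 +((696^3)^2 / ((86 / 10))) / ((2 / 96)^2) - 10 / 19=74641914889646836285784 / 2451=30453657645714743486.65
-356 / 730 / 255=-178 / 93075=-0.00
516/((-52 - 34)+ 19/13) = -6708/1099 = -6.10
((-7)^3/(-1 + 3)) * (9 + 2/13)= -40817/26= -1569.88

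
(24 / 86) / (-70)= -6 / 1505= -0.00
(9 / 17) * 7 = 63 / 17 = 3.71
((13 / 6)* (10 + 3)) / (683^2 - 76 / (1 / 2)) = 169 / 2798022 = 0.00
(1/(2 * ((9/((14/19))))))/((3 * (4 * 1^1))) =7/2052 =0.00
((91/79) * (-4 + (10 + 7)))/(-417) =-1183/32943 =-0.04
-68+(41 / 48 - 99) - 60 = -10855 / 48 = -226.15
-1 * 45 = -45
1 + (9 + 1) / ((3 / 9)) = 31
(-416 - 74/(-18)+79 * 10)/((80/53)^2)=165.96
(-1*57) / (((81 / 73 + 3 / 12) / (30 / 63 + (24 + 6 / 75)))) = -71524816 / 69475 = -1029.50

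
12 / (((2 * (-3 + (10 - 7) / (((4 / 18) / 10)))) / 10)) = 5 / 11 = 0.45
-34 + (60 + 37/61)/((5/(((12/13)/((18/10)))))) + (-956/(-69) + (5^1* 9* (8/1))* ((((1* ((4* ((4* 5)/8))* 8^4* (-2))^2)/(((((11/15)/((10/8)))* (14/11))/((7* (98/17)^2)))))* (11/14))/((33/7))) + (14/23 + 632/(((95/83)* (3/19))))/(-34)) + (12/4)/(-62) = 204982734601131559257929/1634032010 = 125445972506457.54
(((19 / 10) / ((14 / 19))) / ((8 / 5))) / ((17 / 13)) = 4693 / 3808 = 1.23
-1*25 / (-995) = 5 / 199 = 0.03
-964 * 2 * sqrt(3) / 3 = -1928 * sqrt(3) / 3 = -1113.13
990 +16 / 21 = 20806 / 21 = 990.76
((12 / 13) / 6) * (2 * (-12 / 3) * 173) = -212.92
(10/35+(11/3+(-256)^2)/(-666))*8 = -5489348/6993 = -784.98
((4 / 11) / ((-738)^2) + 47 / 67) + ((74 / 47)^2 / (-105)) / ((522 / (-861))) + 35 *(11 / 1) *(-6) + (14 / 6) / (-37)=-2746440998017509017 / 1189284236044245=-2309.32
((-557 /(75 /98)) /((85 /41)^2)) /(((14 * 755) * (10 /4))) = -13108438 /2045578125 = -0.01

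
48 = 48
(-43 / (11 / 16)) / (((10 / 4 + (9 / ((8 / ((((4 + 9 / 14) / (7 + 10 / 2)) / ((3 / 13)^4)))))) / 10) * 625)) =-16644096 / 2968439375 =-0.01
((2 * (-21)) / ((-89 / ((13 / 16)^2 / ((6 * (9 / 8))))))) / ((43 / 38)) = 22477 / 551088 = 0.04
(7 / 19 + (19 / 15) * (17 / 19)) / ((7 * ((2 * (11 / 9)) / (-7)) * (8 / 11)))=-321 / 380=-0.84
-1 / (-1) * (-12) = -12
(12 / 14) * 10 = 60 / 7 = 8.57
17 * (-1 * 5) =-85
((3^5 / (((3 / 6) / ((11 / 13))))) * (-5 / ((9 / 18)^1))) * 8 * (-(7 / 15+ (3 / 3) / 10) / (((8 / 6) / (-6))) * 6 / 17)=-29608.62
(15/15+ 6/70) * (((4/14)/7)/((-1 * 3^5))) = -0.00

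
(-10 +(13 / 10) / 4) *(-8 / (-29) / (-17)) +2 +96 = 241957 / 2465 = 98.16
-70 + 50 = -20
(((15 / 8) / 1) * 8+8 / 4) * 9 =153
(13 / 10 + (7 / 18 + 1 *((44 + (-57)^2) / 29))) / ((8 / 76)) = 1094.79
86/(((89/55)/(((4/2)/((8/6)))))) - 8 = 6383/89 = 71.72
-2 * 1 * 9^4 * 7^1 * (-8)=734832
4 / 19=0.21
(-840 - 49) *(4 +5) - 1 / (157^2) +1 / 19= -3747091701 / 468331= -8000.95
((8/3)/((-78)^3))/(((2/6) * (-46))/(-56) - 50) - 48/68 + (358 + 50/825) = 16557677912032/46334011581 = 357.35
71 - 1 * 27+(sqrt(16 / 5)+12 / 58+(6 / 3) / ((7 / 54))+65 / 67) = 4 * sqrt(5) / 5+824297 / 13601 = 62.39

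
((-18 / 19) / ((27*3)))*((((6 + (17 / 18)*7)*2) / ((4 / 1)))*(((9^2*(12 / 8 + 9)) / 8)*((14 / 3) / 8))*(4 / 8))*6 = -13.72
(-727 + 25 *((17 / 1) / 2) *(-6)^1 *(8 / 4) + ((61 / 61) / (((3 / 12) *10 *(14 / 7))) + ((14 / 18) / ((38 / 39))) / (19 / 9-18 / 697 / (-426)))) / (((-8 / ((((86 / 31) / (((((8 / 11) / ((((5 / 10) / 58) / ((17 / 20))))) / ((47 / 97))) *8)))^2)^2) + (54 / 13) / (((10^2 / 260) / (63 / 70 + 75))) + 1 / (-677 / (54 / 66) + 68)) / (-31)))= -13769689449312261398156141545243375 / 35979730729354182941096422611530690655328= -0.00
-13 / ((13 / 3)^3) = -27 / 169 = -0.16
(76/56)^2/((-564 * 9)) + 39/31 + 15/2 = 270103073/30841776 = 8.76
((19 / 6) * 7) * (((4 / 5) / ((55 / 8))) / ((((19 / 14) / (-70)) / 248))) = -5444096 / 165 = -32994.52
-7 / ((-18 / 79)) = 553 / 18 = 30.72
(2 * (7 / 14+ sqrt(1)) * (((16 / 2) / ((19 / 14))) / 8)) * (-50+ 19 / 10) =-10101 / 95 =-106.33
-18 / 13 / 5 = -18 / 65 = -0.28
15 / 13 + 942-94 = 11039 / 13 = 849.15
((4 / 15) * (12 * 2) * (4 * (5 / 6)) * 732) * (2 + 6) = 124928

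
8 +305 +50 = 363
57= 57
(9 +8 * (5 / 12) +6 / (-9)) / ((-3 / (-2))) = 70 / 9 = 7.78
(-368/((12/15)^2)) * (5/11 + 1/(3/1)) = -14950/33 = -453.03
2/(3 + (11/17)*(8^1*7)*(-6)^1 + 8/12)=-102/10901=-0.01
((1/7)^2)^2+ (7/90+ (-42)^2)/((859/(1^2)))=381276877/185621310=2.05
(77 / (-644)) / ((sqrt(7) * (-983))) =11 * sqrt(7) / 633052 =0.00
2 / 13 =0.15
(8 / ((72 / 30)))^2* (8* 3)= 800 / 3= 266.67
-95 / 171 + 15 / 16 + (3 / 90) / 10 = 1387 / 3600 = 0.39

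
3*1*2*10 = 60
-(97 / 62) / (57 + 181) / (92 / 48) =-291 / 84847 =-0.00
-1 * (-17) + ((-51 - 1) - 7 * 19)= -168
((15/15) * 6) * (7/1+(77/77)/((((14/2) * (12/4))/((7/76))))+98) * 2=23941/19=1260.05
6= 6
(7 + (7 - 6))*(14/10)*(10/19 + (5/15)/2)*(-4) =-8848/285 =-31.05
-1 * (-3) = 3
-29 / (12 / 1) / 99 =-29 / 1188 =-0.02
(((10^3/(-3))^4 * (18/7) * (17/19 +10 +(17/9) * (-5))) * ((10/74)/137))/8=310000000000000/54608337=5676788.88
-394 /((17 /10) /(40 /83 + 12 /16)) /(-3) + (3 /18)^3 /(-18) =522111629 /5485968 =95.17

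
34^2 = 1156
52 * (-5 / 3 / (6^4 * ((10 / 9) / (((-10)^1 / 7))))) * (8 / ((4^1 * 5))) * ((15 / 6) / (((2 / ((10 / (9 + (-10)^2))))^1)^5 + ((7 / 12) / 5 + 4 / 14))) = 203125 / 11631998049669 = 0.00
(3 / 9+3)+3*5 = 55 / 3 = 18.33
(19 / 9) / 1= 19 / 9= 2.11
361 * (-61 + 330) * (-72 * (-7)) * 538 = 26331299568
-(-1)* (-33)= -33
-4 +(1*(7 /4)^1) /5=-73 /20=-3.65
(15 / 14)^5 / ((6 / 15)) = 3.53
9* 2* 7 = 126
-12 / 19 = -0.63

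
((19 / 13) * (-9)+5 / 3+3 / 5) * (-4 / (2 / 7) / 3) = 29722 / 585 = 50.81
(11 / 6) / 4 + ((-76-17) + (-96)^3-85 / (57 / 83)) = -884952.31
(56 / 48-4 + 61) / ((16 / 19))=6631 / 96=69.07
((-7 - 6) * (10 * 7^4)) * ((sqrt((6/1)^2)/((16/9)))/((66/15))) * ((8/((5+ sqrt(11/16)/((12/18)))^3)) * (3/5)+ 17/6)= -37418605771057875/54108072016+ 95123799912960 * sqrt(11)/37199299511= -683072.04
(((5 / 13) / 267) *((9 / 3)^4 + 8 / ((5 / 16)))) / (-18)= -41 / 4806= -0.01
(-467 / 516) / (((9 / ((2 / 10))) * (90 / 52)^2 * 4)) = -78923 / 47020500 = -0.00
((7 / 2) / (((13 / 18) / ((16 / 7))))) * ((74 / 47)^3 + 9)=192906864 / 1349699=142.93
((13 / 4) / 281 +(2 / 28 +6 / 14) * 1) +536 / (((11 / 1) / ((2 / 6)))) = 621439 / 37092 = 16.75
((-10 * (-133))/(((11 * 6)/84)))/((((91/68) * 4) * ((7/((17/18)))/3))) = 54910/429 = 128.00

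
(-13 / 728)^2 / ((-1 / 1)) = -1 / 3136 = -0.00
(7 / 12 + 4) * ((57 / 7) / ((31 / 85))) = 88825 / 868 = 102.33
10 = 10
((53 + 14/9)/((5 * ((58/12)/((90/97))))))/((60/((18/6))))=1473/14065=0.10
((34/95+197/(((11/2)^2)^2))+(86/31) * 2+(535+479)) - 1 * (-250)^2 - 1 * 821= -2686273389521/43117745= -62300.88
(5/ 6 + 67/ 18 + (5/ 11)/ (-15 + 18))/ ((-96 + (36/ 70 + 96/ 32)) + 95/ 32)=-0.05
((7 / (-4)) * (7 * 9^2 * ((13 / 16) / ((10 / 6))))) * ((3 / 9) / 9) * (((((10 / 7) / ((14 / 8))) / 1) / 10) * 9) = -1053 / 80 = -13.16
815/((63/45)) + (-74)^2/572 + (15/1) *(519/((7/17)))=19517643/1001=19498.14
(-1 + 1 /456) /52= -0.02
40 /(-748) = -0.05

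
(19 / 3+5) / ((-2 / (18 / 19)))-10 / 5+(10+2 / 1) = 88 / 19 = 4.63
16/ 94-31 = -1449/ 47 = -30.83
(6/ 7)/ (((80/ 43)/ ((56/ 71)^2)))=7224/ 25205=0.29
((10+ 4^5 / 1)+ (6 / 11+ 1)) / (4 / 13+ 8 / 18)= 1332747 / 968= 1376.80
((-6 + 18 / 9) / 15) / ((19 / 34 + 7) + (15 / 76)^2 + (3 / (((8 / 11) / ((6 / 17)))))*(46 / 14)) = -2749376 / 127654125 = -0.02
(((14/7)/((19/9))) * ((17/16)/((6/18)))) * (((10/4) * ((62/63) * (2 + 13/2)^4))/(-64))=-660233505/1089536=-605.98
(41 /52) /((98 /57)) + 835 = 4257497 /5096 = 835.46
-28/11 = -2.55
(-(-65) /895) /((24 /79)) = 1027 /4296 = 0.24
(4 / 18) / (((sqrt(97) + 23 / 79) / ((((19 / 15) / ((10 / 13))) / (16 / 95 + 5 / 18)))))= -8527181 / 3461242680 + 29289013 * sqrt(97) / 3461242680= 0.08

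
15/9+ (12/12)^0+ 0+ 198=602/3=200.67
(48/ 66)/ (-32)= -1/ 44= -0.02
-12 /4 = -3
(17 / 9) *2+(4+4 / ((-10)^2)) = 1759 / 225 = 7.82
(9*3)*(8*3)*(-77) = -49896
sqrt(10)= 3.16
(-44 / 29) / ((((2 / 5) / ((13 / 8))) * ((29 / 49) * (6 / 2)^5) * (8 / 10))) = -175175 / 3269808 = -0.05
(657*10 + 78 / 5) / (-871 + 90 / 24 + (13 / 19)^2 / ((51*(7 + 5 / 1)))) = -7.59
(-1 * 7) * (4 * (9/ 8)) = -63/ 2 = -31.50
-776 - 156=-932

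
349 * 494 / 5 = 172406 / 5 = 34481.20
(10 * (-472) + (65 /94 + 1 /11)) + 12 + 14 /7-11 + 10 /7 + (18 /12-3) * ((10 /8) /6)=-273023239 /57904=-4715.10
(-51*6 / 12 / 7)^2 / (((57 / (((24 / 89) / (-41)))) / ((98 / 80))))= -2601 / 1386620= -0.00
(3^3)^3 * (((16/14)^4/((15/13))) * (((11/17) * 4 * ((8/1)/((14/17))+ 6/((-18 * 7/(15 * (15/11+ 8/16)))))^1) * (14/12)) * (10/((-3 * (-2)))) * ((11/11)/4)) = 12528442368/40817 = 306941.77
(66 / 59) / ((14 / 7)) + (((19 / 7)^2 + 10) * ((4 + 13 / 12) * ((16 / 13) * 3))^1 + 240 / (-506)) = 3100310341 / 9508499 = 326.06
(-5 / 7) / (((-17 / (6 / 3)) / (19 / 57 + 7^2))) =1480 / 357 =4.15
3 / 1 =3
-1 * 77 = -77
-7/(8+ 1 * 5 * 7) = -0.16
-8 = -8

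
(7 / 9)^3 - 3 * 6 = -12779 / 729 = -17.53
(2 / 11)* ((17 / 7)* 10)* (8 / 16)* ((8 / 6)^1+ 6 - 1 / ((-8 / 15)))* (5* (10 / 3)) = 469625 / 1386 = 338.83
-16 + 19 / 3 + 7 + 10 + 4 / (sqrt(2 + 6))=sqrt(2) + 22 / 3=8.75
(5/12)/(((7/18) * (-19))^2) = 135/17689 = 0.01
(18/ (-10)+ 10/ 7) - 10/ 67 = -1221/ 2345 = -0.52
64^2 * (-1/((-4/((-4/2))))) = -2048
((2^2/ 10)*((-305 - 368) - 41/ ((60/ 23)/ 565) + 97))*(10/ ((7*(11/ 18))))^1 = -680826/ 77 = -8841.90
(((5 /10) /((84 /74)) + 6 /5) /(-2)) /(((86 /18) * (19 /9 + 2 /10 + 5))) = -18603 /792232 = -0.02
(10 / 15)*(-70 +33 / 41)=-5674 / 123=-46.13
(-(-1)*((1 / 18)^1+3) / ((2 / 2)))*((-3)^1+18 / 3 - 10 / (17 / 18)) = -2365 / 102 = -23.19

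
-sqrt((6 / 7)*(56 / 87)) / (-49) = 4*sqrt(29) / 1421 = 0.02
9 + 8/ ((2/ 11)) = 53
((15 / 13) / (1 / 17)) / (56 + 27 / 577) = 147135 / 420407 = 0.35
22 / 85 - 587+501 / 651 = -10808246 / 18445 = -585.97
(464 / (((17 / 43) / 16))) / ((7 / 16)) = 5107712 / 119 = 42921.95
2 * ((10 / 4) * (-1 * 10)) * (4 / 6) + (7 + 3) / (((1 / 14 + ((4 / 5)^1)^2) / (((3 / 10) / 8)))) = -32675 / 996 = -32.81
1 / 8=0.12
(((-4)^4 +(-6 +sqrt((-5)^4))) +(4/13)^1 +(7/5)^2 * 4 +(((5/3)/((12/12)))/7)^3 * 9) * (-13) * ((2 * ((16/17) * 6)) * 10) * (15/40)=-4547150016/29155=-155964.67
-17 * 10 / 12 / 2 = -85 / 12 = -7.08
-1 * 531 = -531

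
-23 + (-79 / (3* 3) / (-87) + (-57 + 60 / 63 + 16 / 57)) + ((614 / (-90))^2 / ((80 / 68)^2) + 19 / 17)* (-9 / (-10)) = -8390766415573 / 177036300000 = -47.40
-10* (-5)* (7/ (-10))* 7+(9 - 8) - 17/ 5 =-1237/ 5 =-247.40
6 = 6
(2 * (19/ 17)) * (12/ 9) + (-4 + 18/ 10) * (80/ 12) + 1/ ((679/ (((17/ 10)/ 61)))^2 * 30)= -340819334117029/ 29164070537000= -11.69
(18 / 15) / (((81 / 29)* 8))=0.05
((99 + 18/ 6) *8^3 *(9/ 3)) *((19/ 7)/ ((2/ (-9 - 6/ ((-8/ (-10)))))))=-24558336/ 7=-3508333.71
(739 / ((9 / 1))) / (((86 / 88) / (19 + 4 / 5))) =357676 / 215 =1663.61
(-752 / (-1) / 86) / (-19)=-376 / 817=-0.46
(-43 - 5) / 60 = -4 / 5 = -0.80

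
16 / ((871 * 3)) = 16 / 2613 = 0.01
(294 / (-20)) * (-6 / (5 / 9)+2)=3234 / 25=129.36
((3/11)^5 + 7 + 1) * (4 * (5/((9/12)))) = 103092080/483153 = 213.37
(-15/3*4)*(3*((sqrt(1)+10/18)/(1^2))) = -280/3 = -93.33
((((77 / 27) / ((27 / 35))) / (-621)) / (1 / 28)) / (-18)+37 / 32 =151959457 / 130380192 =1.17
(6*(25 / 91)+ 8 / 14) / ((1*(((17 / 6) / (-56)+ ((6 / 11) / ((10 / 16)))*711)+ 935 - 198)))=533280 / 326115829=0.00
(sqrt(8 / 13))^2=8 / 13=0.62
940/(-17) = -940/17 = -55.29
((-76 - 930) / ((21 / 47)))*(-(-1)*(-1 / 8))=23641 / 84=281.44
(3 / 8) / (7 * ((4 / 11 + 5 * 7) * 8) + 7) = 11 / 58296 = 0.00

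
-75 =-75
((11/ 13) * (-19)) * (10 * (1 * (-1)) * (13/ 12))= 1045/ 6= 174.17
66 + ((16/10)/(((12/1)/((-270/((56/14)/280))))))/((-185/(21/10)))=17502/185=94.61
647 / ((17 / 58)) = 37526 / 17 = 2207.41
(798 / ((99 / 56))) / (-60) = -3724 / 495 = -7.52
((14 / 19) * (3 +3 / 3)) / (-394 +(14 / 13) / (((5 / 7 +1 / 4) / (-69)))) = -3276 / 523583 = -0.01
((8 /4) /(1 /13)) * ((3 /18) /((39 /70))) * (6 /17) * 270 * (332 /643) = 4183200 /10931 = 382.69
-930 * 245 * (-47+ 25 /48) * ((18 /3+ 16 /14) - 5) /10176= 60515875 /27136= 2230.10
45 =45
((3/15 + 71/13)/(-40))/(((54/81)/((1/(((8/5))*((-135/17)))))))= 0.02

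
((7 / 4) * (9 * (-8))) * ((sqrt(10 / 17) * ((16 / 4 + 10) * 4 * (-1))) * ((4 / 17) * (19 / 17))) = 536256 * sqrt(170) / 4913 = 1423.15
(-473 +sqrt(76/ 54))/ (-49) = 473/ 49 - sqrt(114)/ 441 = 9.63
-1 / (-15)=1 / 15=0.07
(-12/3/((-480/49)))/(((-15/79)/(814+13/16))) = -50466227/28800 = -1752.30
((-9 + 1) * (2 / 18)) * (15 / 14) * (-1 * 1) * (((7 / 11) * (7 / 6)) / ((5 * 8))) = 7 / 396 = 0.02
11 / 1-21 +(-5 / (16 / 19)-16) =-511 / 16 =-31.94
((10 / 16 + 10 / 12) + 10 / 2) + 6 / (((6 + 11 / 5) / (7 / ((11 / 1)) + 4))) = 106625 / 10824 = 9.85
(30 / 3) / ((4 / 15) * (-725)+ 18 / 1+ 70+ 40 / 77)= -1155 / 12106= -0.10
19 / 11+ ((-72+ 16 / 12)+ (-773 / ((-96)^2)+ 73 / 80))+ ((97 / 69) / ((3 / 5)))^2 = -151120830107 / 2413255680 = -62.62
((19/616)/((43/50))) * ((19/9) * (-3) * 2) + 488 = 9685583/19866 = 487.55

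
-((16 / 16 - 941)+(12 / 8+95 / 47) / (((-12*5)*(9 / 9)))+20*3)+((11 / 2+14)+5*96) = 7780711 / 5640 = 1379.56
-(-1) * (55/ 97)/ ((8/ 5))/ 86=275/ 66736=0.00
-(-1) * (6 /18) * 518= 518 /3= 172.67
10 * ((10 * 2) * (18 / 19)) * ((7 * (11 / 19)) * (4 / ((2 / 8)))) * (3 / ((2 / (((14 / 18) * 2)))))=10348800 / 361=28667.04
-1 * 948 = -948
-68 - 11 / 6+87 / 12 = -751 / 12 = -62.58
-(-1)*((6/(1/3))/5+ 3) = 33/5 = 6.60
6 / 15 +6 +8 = 72 / 5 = 14.40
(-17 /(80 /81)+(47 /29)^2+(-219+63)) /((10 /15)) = -34431051 /134560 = -255.88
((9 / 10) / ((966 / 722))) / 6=361 / 3220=0.11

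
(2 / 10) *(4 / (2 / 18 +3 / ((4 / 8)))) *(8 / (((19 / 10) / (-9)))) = -4.96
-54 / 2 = -27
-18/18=-1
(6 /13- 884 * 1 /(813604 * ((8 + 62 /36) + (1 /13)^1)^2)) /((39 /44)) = 8555404203608 /16430667710171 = 0.52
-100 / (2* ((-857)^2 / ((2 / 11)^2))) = -200 / 88868329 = -0.00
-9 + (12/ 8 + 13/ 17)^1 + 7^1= 9/ 34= 0.26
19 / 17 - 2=-15 / 17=-0.88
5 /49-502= -24593 /49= -501.90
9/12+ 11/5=59/20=2.95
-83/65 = -1.28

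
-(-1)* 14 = 14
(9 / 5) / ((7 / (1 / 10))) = 9 / 350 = 0.03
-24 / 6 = -4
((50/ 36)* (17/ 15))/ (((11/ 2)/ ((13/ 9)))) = 1105/ 2673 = 0.41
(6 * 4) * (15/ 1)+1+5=366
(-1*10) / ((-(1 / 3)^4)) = 810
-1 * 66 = -66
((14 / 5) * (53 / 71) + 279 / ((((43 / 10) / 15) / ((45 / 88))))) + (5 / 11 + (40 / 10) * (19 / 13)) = 4418864667 / 8731580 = 506.08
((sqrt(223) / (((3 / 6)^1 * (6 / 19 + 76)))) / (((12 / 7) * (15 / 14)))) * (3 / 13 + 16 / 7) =30457 * sqrt(223) / 848250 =0.54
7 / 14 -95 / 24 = -83 / 24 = -3.46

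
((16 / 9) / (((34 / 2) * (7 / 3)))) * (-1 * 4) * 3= -64 / 119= -0.54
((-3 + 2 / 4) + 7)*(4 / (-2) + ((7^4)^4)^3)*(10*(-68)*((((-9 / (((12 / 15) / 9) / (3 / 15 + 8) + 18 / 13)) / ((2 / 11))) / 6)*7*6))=93340539967644819651400630121689194493453687566435 / 3347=27887821920419725022826600000000000000000000000.00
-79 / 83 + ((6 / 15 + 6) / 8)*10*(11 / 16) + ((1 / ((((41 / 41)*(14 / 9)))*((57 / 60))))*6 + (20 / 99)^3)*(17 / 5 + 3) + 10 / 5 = 698064145433 / 21422261322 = 32.59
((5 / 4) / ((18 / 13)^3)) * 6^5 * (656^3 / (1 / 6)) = 6202140139520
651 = 651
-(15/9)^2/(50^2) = -1/900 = -0.00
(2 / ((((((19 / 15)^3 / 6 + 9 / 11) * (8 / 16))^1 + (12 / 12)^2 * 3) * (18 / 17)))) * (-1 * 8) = -6732000 / 1594199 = -4.22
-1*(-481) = 481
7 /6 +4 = 31 /6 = 5.17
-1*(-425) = 425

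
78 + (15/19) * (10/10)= 1497/19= 78.79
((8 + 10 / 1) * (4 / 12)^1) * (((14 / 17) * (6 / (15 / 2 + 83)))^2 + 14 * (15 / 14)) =852282954 / 9467929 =90.02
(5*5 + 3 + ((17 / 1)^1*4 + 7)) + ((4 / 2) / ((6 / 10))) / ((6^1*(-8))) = 7411 / 72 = 102.93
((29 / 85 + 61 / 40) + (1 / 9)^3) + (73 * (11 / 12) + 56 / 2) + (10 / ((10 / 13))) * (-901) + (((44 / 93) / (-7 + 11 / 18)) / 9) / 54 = -4105732472513 / 353448360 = -11616.22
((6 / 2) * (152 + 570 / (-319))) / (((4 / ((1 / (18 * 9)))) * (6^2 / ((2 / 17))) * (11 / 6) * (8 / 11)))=23959 / 14056416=0.00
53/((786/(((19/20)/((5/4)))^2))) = 19133/491250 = 0.04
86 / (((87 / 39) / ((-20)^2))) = 447200 / 29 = 15420.69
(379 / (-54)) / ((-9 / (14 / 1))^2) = -37142 / 2187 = -16.98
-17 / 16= -1.06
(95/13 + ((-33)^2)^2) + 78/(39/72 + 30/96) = 632148460/533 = 1186019.62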